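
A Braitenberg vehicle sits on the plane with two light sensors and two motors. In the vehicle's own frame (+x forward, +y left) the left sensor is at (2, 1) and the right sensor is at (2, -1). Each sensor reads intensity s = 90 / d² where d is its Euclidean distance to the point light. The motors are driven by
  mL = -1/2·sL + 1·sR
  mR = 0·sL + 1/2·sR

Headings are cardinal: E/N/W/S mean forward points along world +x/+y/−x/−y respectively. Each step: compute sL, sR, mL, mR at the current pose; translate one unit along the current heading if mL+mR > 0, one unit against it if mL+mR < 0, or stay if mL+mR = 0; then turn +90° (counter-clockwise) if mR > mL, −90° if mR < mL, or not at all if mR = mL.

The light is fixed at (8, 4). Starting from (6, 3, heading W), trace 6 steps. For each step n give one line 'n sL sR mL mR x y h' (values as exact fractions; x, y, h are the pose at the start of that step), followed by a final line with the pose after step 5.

0 9/2 45/8 27/8 45/16 6 3 W
1 90/17 18 261/17 9 5 3 N
2 45 45 45/2 45/2 5 4 E
3 90 90 45 45 6 4 E
4 45 45 45/2 45/2 7 4 E
5 18 18 9 9 8 4 E
final 9 4 E

n=0: pose=(6,3,W); sL=9/2, sR=45/8; mL=27/8, mR=45/16; mL+mR=99/16 → advance +1; mR−mL=-9/16 → turn -1·90°
n=1: pose=(5,3,N); sL=90/17, sR=18; mL=261/17, mR=9; mL+mR=414/17 → advance +1; mR−mL=-108/17 → turn -1·90°
n=2: pose=(5,4,E); sL=45, sR=45; mL=45/2, mR=45/2; mL+mR=45 → advance +1; mR−mL=0 → turn +0·90°
n=3: pose=(6,4,E); sL=90, sR=90; mL=45, mR=45; mL+mR=90 → advance +1; mR−mL=0 → turn +0·90°
n=4: pose=(7,4,E); sL=45, sR=45; mL=45/2, mR=45/2; mL+mR=45 → advance +1; mR−mL=0 → turn +0·90°
n=5: pose=(8,4,E); sL=18, sR=18; mL=9, mR=9; mL+mR=18 → advance +1; mR−mL=0 → turn +0·90°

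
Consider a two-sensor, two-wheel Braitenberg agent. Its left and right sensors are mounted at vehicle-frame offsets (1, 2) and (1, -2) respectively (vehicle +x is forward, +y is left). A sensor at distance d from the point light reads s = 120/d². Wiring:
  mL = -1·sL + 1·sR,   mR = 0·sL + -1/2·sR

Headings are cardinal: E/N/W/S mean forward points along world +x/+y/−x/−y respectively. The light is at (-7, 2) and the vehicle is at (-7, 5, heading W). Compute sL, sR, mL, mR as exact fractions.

left sensor world pos  = (-8, 3); dL² = 2
right sensor world pos = (-8, 7); dR² = 26
sL = 120/2 = 60
sR = 120/26 = 60/13
mL = -1·sL + 1·sR = -720/13
mR = 0·sL + -1/2·sR = -30/13

60 60/13 -720/13 -30/13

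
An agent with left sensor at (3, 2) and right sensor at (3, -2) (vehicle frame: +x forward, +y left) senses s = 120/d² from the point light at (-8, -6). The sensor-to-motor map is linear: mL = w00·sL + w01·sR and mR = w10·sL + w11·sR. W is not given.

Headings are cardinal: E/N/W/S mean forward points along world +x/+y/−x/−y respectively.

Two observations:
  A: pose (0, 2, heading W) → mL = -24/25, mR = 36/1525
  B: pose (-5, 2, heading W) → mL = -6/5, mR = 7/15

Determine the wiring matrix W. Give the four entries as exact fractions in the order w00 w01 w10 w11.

obs A: pose=(0,2,W) → sL=120/61, sR=24/25, mL=-24/25, mR=36/1525
obs B: pose=(-5,2,W) → sL=10/3, sR=6/5, mL=-6/5, mR=7/15
sensor matrix S = [[120/61, 24/25], [10/3, 6/5]]; det S = -256/305
solve [mL_A; mL_B] = S·[w00; w01] and [mR_A; mR_B] = S·[w10; w11]:
  w00 = 0, w01 = -1, w10 = 1/2, w11 = -1

0 -1 1/2 -1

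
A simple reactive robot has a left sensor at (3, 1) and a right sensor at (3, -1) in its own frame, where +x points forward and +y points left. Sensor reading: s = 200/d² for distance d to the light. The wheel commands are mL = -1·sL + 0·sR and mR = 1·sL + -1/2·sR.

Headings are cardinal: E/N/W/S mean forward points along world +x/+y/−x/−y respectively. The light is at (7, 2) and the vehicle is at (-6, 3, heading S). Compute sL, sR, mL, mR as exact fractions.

50/37 1 -50/37 63/74

left sensor world pos  = (-5, 0); dL² = 148
right sensor world pos = (-7, 0); dR² = 200
sL = 200/148 = 50/37
sR = 200/200 = 1
mL = -1·sL + 0·sR = -50/37
mR = 1·sL + -1/2·sR = 63/74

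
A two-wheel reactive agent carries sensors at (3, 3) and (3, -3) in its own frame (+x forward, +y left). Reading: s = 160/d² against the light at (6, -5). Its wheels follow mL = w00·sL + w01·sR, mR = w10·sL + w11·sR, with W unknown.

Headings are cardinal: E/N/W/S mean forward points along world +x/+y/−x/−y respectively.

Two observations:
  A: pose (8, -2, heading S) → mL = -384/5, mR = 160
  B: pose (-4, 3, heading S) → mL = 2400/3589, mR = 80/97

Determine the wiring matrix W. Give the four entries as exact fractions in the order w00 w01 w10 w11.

obs A: pose=(8,-2,S) → sL=32/5, sR=160, mL=-384/5, mR=160
obs B: pose=(-4,3,S) → sL=80/37, sR=80/97, mL=2400/3589, mR=80/97
sensor matrix S = [[32/5, 160], [80/37, 80/97]]; det S = -1222656/3589
solve [mL_A; mL_B] = S·[w00; w01] and [mR_A; mR_B] = S·[w10; w11]:
  w00 = 1/2, w01 = -1/2, w10 = 0, w11 = 1

1/2 -1/2 0 1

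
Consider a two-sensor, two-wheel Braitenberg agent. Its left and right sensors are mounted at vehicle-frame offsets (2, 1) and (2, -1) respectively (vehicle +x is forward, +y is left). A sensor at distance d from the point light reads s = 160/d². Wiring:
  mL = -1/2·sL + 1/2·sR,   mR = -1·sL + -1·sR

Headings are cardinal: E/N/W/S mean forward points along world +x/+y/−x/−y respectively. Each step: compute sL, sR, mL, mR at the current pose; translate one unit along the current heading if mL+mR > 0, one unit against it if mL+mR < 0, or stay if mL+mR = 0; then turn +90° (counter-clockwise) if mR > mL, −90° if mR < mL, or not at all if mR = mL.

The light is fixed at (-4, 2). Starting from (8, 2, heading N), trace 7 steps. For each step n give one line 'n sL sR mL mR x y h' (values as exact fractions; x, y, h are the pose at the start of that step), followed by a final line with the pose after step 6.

n=0: pose=(8,2,N); sL=32/25, sR=160/173; mL=-768/4325, mR=-9536/4325; mL+mR=-10304/4325 → advance -1; mR−mL=-8768/4325 → turn -1·90°
n=1: pose=(8,1,E); sL=40/49, sR=4/5; mL=-2/245, mR=-396/245; mL+mR=-398/245 → advance -1; mR−mL=-394/245 → turn -1·90°
n=2: pose=(7,1,S); sL=160/153, sR=160/109; mL=3520/16677, mR=-41920/16677; mL+mR=-12800/5559 → advance -1; mR−mL=-45440/16677 → turn -1·90°
n=3: pose=(7,2,W); sL=80/41, sR=80/41; mL=0, mR=-160/41; mL+mR=-160/41 → advance -1; mR−mL=-160/41 → turn -1·90°
n=4: pose=(8,2,N); sL=32/25, sR=160/173; mL=-768/4325, mR=-9536/4325; mL+mR=-10304/4325 → advance -1; mR−mL=-8768/4325 → turn -1·90°
n=5: pose=(8,1,E); sL=40/49, sR=4/5; mL=-2/245, mR=-396/245; mL+mR=-398/245 → advance -1; mR−mL=-394/245 → turn -1·90°
n=6: pose=(7,1,S); sL=160/153, sR=160/109; mL=3520/16677, mR=-41920/16677; mL+mR=-12800/5559 → advance -1; mR−mL=-45440/16677 → turn -1·90°

0 32/25 160/173 -768/4325 -9536/4325 8 2 N
1 40/49 4/5 -2/245 -396/245 8 1 E
2 160/153 160/109 3520/16677 -41920/16677 7 1 S
3 80/41 80/41 0 -160/41 7 2 W
4 32/25 160/173 -768/4325 -9536/4325 8 2 N
5 40/49 4/5 -2/245 -396/245 8 1 E
6 160/153 160/109 3520/16677 -41920/16677 7 1 S
final 7 2 W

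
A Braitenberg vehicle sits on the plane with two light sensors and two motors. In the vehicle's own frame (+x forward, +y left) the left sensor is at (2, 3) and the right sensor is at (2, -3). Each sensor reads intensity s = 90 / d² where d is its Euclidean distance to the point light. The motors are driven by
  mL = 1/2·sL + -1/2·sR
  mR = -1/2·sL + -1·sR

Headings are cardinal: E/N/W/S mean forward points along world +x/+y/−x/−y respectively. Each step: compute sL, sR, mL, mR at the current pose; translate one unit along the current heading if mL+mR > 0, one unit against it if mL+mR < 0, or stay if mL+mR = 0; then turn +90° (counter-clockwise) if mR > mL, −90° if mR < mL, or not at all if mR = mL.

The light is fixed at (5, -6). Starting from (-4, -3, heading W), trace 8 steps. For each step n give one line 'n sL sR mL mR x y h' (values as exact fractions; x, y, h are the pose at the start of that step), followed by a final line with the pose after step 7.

n=0: pose=(-4,-3,W); sL=90/121, sR=90/157; mL=1620/18997, mR=-17955/18997; mL+mR=-135/157 → advance -1; mR−mL=-19575/18997 → turn -1·90°
n=1: pose=(-3,-3,N); sL=45/73, sR=9/5; mL=-216/365, mR=-1539/730; mL+mR=-27/10 → advance -1; mR−mL=-1107/730 → turn -1·90°
n=2: pose=(-3,-4,E); sL=90/61, sR=90/37; mL=-1080/2257, mR=-7155/2257; mL+mR=-135/37 → advance -1; mR−mL=-6075/2257 → turn -1·90°
n=3: pose=(-4,-4,S); sL=5/2, sR=5/8; mL=15/16, mR=-15/8; mL+mR=-15/16 → advance -1; mR−mL=-45/16 → turn -1·90°
n=4: pose=(-4,-3,W); sL=90/121, sR=90/157; mL=1620/18997, mR=-17955/18997; mL+mR=-135/157 → advance -1; mR−mL=-19575/18997 → turn -1·90°
n=5: pose=(-3,-3,N); sL=45/73, sR=9/5; mL=-216/365, mR=-1539/730; mL+mR=-27/10 → advance -1; mR−mL=-1107/730 → turn -1·90°
n=6: pose=(-3,-4,E); sL=90/61, sR=90/37; mL=-1080/2257, mR=-7155/2257; mL+mR=-135/37 → advance -1; mR−mL=-6075/2257 → turn -1·90°
n=7: pose=(-4,-4,S); sL=5/2, sR=5/8; mL=15/16, mR=-15/8; mL+mR=-15/16 → advance -1; mR−mL=-45/16 → turn -1·90°

0 90/121 90/157 1620/18997 -17955/18997 -4 -3 W
1 45/73 9/5 -216/365 -1539/730 -3 -3 N
2 90/61 90/37 -1080/2257 -7155/2257 -3 -4 E
3 5/2 5/8 15/16 -15/8 -4 -4 S
4 90/121 90/157 1620/18997 -17955/18997 -4 -3 W
5 45/73 9/5 -216/365 -1539/730 -3 -3 N
6 90/61 90/37 -1080/2257 -7155/2257 -3 -4 E
7 5/2 5/8 15/16 -15/8 -4 -4 S
final -4 -3 W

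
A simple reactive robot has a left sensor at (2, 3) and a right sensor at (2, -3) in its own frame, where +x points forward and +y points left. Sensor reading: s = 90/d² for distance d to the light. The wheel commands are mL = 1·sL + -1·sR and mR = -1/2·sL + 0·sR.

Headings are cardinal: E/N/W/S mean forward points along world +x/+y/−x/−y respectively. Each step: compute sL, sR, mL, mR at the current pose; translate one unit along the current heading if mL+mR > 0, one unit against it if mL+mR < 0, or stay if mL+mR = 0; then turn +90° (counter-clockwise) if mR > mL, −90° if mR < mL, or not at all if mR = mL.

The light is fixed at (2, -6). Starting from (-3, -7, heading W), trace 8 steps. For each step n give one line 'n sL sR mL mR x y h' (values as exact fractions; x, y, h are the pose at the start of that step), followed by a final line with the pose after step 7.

0 18/13 90/53 -216/689 -9/13 -3 -7 W
1 9/5 45 -216/5 -9/10 -2 -7 N
2 90/61 90/37 -2160/2257 -45/61 -2 -8 W
3 45/8 45/26 405/104 -45/16 -1 -8 S
4 90/61 18/5 -648/305 -45/61 -1 -9 W
5 45/13 9/5 108/65 -45/26 0 -9 S
6 90/41 90/17 -2160/697 -45/41 0 -8 W
7 9/2 45/16 27/16 -9/4 1 -8 S
final 1 -7 W

n=0: pose=(-3,-7,W); sL=18/13, sR=90/53; mL=-216/689, mR=-9/13; mL+mR=-693/689 → advance -1; mR−mL=-261/689 → turn -1·90°
n=1: pose=(-2,-7,N); sL=9/5, sR=45; mL=-216/5, mR=-9/10; mL+mR=-441/10 → advance -1; mR−mL=423/10 → turn +1·90°
n=2: pose=(-2,-8,W); sL=90/61, sR=90/37; mL=-2160/2257, mR=-45/61; mL+mR=-3825/2257 → advance -1; mR−mL=495/2257 → turn +1·90°
n=3: pose=(-1,-8,S); sL=45/8, sR=45/26; mL=405/104, mR=-45/16; mL+mR=225/208 → advance +1; mR−mL=-1395/208 → turn -1·90°
n=4: pose=(-1,-9,W); sL=90/61, sR=18/5; mL=-648/305, mR=-45/61; mL+mR=-873/305 → advance -1; mR−mL=423/305 → turn +1·90°
n=5: pose=(0,-9,S); sL=45/13, sR=9/5; mL=108/65, mR=-45/26; mL+mR=-9/130 → advance -1; mR−mL=-441/130 → turn -1·90°
n=6: pose=(0,-8,W); sL=90/41, sR=90/17; mL=-2160/697, mR=-45/41; mL+mR=-2925/697 → advance -1; mR−mL=1395/697 → turn +1·90°
n=7: pose=(1,-8,S); sL=9/2, sR=45/16; mL=27/16, mR=-9/4; mL+mR=-9/16 → advance -1; mR−mL=-63/16 → turn -1·90°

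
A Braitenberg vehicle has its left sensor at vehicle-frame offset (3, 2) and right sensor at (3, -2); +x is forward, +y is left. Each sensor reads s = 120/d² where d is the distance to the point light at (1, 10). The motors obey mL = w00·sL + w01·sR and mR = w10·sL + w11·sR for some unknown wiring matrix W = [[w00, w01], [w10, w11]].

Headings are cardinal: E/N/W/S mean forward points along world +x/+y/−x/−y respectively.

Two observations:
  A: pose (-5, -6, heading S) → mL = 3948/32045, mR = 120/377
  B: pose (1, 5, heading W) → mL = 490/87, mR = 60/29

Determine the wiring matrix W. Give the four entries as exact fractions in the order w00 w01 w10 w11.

-1/2 1 1 0

obs A: pose=(-5,-6,S) → sL=120/377, sR=24/85, mL=3948/32045, mR=120/377
obs B: pose=(1,5,W) → sL=60/29, sR=20/3, mL=490/87, mR=60/29
sensor matrix S = [[120/377, 24/85], [60/29, 20/3]]; det S = 9856/6409
solve [mL_A; mL_B] = S·[w00; w01] and [mR_A; mR_B] = S·[w10; w11]:
  w00 = -1/2, w01 = 1, w10 = 1, w11 = 0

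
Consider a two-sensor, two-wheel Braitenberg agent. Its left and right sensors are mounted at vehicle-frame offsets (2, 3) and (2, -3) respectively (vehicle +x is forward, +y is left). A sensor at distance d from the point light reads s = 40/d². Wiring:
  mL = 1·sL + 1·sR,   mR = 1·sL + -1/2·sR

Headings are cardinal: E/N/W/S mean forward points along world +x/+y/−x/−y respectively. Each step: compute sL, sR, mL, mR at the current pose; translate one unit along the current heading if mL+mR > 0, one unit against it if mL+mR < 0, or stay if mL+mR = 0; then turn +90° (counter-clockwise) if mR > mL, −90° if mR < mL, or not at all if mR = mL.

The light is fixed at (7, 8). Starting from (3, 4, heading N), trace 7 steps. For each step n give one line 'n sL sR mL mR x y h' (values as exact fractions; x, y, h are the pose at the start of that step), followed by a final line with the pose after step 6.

0 40/53 8 464/53 -172/53 3 4 N
1 10 1 11 19/2 3 5 E
2 8/5 40/61 688/305 388/305 4 5 S
3 20/37 20/13 1000/481 -110/481 4 4 W
4 40/53 8 464/53 -172/53 3 4 N
5 10 1 11 19/2 3 5 E
6 8/5 40/61 688/305 388/305 4 5 S
final 4 4 W

n=0: pose=(3,4,N); sL=40/53, sR=8; mL=464/53, mR=-172/53; mL+mR=292/53 → advance +1; mR−mL=-12 → turn -1·90°
n=1: pose=(3,5,E); sL=10, sR=1; mL=11, mR=19/2; mL+mR=41/2 → advance +1; mR−mL=-3/2 → turn -1·90°
n=2: pose=(4,5,S); sL=8/5, sR=40/61; mL=688/305, mR=388/305; mL+mR=1076/305 → advance +1; mR−mL=-60/61 → turn -1·90°
n=3: pose=(4,4,W); sL=20/37, sR=20/13; mL=1000/481, mR=-110/481; mL+mR=890/481 → advance +1; mR−mL=-30/13 → turn -1·90°
n=4: pose=(3,4,N); sL=40/53, sR=8; mL=464/53, mR=-172/53; mL+mR=292/53 → advance +1; mR−mL=-12 → turn -1·90°
n=5: pose=(3,5,E); sL=10, sR=1; mL=11, mR=19/2; mL+mR=41/2 → advance +1; mR−mL=-3/2 → turn -1·90°
n=6: pose=(4,5,S); sL=8/5, sR=40/61; mL=688/305, mR=388/305; mL+mR=1076/305 → advance +1; mR−mL=-60/61 → turn -1·90°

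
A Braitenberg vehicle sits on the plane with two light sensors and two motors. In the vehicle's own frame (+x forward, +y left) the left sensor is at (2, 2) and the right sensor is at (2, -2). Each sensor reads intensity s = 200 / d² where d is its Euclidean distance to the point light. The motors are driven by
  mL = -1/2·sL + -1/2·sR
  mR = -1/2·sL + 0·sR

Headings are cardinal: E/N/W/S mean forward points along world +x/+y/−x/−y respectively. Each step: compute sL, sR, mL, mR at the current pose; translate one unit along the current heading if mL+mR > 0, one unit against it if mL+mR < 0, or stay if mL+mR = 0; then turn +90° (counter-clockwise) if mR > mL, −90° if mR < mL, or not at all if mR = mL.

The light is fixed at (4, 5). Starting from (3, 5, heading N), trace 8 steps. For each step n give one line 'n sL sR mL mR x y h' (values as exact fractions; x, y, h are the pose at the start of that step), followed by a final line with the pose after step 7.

0 200/13 40 -360/13 -100/13 3 5 N
1 100/9 20 -140/9 -50/9 3 4 W
2 200/13 200/13 -200/13 -100/13 4 4 S
3 25 25 -25 -25/2 4 5 E
4 200/13 40 -360/13 -100/13 3 5 N
5 100/9 20 -140/9 -50/9 3 4 W
6 200/13 200/13 -200/13 -100/13 4 4 S
7 25 25 -25 -25/2 4 5 E
final 3 5 N

n=0: pose=(3,5,N); sL=200/13, sR=40; mL=-360/13, mR=-100/13; mL+mR=-460/13 → advance -1; mR−mL=20 → turn +1·90°
n=1: pose=(3,4,W); sL=100/9, sR=20; mL=-140/9, mR=-50/9; mL+mR=-190/9 → advance -1; mR−mL=10 → turn +1·90°
n=2: pose=(4,4,S); sL=200/13, sR=200/13; mL=-200/13, mR=-100/13; mL+mR=-300/13 → advance -1; mR−mL=100/13 → turn +1·90°
n=3: pose=(4,5,E); sL=25, sR=25; mL=-25, mR=-25/2; mL+mR=-75/2 → advance -1; mR−mL=25/2 → turn +1·90°
n=4: pose=(3,5,N); sL=200/13, sR=40; mL=-360/13, mR=-100/13; mL+mR=-460/13 → advance -1; mR−mL=20 → turn +1·90°
n=5: pose=(3,4,W); sL=100/9, sR=20; mL=-140/9, mR=-50/9; mL+mR=-190/9 → advance -1; mR−mL=10 → turn +1·90°
n=6: pose=(4,4,S); sL=200/13, sR=200/13; mL=-200/13, mR=-100/13; mL+mR=-300/13 → advance -1; mR−mL=100/13 → turn +1·90°
n=7: pose=(4,5,E); sL=25, sR=25; mL=-25, mR=-25/2; mL+mR=-75/2 → advance -1; mR−mL=25/2 → turn +1·90°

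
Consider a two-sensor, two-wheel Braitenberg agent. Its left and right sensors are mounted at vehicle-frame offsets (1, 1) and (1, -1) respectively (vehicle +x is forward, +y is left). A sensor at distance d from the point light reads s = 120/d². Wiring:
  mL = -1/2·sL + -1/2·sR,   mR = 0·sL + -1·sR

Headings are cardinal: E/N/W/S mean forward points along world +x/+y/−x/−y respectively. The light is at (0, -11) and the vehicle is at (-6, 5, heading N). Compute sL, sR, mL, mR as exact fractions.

60/169 60/157 -9780/26533 -60/157

left sensor world pos  = (-7, 6); dL² = 338
right sensor world pos = (-5, 6); dR² = 314
sL = 120/338 = 60/169
sR = 120/314 = 60/157
mL = -1/2·sL + -1/2·sR = -9780/26533
mR = 0·sL + -1·sR = -60/157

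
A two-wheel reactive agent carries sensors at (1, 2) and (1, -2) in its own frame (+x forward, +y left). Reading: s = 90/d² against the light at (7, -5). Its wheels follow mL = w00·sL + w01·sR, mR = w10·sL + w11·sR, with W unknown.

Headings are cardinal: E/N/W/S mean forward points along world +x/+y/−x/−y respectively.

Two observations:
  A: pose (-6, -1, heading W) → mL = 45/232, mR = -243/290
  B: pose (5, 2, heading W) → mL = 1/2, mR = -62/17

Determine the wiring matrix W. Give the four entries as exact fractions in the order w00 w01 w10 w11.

obs A: pose=(-6,-1,W) → sL=9/20, sR=45/116, mL=45/232, mR=-243/290
obs B: pose=(5,2,W) → sL=45/17, sR=1, mL=1/2, mR=-62/17
sensor matrix S = [[9/20, 45/116], [45/17, 1]]; det S = -1422/2465
solve [mL_A; mL_B] = S·[w00; w01] and [mR_A; mR_B] = S·[w10; w11]:
  w00 = 0, w01 = 1/2, w10 = -1, w11 = -1

0 1/2 -1 -1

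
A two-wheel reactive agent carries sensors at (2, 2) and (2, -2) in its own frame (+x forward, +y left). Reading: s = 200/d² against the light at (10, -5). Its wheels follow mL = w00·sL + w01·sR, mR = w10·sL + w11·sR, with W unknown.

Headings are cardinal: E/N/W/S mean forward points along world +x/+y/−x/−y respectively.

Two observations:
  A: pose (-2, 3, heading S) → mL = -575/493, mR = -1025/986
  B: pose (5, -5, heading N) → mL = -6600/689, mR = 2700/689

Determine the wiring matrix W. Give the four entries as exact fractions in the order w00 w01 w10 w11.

-1/2 -1/2 -1 1/2

obs A: pose=(-2,3,S) → sL=25/17, sR=25/29, mL=-575/493, mR=-1025/986
obs B: pose=(5,-5,N) → sL=200/53, sR=200/13, mL=-6600/689, mR=2700/689
sensor matrix S = [[25/17, 25/29], [200/53, 200/13]]; det S = 6580000/339677
solve [mL_A; mL_B] = S·[w00; w01] and [mR_A; mR_B] = S·[w10; w11]:
  w00 = -1/2, w01 = -1/2, w10 = -1, w11 = 1/2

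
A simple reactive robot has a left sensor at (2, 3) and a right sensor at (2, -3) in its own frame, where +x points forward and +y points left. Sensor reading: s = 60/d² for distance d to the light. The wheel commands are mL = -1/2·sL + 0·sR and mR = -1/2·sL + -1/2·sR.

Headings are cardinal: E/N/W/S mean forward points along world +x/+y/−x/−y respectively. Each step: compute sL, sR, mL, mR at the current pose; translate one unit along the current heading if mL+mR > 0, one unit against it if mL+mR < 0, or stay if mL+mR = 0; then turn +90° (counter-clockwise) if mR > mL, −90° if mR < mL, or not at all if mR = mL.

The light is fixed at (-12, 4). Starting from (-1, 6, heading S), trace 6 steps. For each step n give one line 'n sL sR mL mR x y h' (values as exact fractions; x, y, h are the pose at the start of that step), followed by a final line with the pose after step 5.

n=0: pose=(-1,6,S); sL=15/49, sR=15/16; mL=-15/98, mR=-975/1568; mL+mR=-1215/1568 → advance -1; mR−mL=-15/32 → turn -1·90°
n=1: pose=(-1,7,W); sL=20/27, sR=20/39; mL=-10/27, mR=-220/351; mL+mR=-350/351 → advance -1; mR−mL=-10/39 → turn -1·90°
n=2: pose=(0,7,N); sL=30/53, sR=6/25; mL=-15/53, mR=-534/1325; mL+mR=-909/1325 → advance -1; mR−mL=-3/25 → turn -1·90°
n=3: pose=(0,6,E); sL=60/221, sR=60/197; mL=-30/221, mR=-12540/43537; mL+mR=-18450/43537 → advance -1; mR−mL=-30/197 → turn -1·90°
n=4: pose=(-1,6,S); sL=15/49, sR=15/16; mL=-15/98, mR=-975/1568; mL+mR=-1215/1568 → advance -1; mR−mL=-15/32 → turn -1·90°
n=5: pose=(-1,7,W); sL=20/27, sR=20/39; mL=-10/27, mR=-220/351; mL+mR=-350/351 → advance -1; mR−mL=-10/39 → turn -1·90°

0 15/49 15/16 -15/98 -975/1568 -1 6 S
1 20/27 20/39 -10/27 -220/351 -1 7 W
2 30/53 6/25 -15/53 -534/1325 0 7 N
3 60/221 60/197 -30/221 -12540/43537 0 6 E
4 15/49 15/16 -15/98 -975/1568 -1 6 S
5 20/27 20/39 -10/27 -220/351 -1 7 W
final 0 7 N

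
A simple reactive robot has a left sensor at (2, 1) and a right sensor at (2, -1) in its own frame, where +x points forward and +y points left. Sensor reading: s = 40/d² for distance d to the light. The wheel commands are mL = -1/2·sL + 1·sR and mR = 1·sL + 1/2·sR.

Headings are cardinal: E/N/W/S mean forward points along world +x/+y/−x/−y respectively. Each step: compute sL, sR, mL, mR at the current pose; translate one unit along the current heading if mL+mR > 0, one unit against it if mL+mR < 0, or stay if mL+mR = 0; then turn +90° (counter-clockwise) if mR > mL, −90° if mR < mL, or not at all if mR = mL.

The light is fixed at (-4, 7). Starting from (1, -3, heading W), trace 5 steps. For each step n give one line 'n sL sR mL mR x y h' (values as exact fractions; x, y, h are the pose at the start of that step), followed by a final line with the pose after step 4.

0 4/13 4/9 34/117 62/117 1 -3 W
1 40/169 40/153 3700/25857 9500/25857 0 -3 S
2 5/17 2/9 23/306 62/153 0 -4 E
3 40/97 40/117 1540/11349 6620/11349 1 -4 N
4 4/13 4/9 34/117 62/117 1 -3 W
final 0 -3 S

n=0: pose=(1,-3,W); sL=4/13, sR=4/9; mL=34/117, mR=62/117; mL+mR=32/39 → advance +1; mR−mL=28/117 → turn +1·90°
n=1: pose=(0,-3,S); sL=40/169, sR=40/153; mL=3700/25857, mR=9500/25857; mL+mR=4400/8619 → advance +1; mR−mL=5800/25857 → turn +1·90°
n=2: pose=(0,-4,E); sL=5/17, sR=2/9; mL=23/306, mR=62/153; mL+mR=49/102 → advance +1; mR−mL=101/306 → turn +1·90°
n=3: pose=(1,-4,N); sL=40/97, sR=40/117; mL=1540/11349, mR=6620/11349; mL+mR=2720/3783 → advance +1; mR−mL=5080/11349 → turn +1·90°
n=4: pose=(1,-3,W); sL=4/13, sR=4/9; mL=34/117, mR=62/117; mL+mR=32/39 → advance +1; mR−mL=28/117 → turn +1·90°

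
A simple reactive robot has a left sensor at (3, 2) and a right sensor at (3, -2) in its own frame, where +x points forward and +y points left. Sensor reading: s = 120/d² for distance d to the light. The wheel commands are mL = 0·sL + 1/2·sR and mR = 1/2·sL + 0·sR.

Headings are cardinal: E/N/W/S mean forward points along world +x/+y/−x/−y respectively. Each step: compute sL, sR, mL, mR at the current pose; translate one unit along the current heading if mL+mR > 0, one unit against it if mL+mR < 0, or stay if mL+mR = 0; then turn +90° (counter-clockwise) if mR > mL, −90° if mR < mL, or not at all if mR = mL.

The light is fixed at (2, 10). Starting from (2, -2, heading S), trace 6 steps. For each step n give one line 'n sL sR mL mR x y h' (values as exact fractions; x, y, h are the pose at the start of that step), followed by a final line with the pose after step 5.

n=0: pose=(2,-2,S); sL=120/229, sR=120/229; mL=60/229, mR=60/229; mL+mR=120/229 → advance +1; mR−mL=0 → turn +0·90°
n=1: pose=(2,-3,S); sL=6/13, sR=6/13; mL=3/13, mR=3/13; mL+mR=6/13 → advance +1; mR−mL=0 → turn +0·90°
n=2: pose=(2,-4,S); sL=120/293, sR=120/293; mL=60/293, mR=60/293; mL+mR=120/293 → advance +1; mR−mL=0 → turn +0·90°
n=3: pose=(2,-5,S); sL=15/41, sR=15/41; mL=15/82, mR=15/82; mL+mR=15/41 → advance +1; mR−mL=0 → turn +0·90°
n=4: pose=(2,-6,S); sL=24/73, sR=24/73; mL=12/73, mR=12/73; mL+mR=24/73 → advance +1; mR−mL=0 → turn +0·90°
n=5: pose=(2,-7,S); sL=30/101, sR=30/101; mL=15/101, mR=15/101; mL+mR=30/101 → advance +1; mR−mL=0 → turn +0·90°

0 120/229 120/229 60/229 60/229 2 -2 S
1 6/13 6/13 3/13 3/13 2 -3 S
2 120/293 120/293 60/293 60/293 2 -4 S
3 15/41 15/41 15/82 15/82 2 -5 S
4 24/73 24/73 12/73 12/73 2 -6 S
5 30/101 30/101 15/101 15/101 2 -7 S
final 2 -8 S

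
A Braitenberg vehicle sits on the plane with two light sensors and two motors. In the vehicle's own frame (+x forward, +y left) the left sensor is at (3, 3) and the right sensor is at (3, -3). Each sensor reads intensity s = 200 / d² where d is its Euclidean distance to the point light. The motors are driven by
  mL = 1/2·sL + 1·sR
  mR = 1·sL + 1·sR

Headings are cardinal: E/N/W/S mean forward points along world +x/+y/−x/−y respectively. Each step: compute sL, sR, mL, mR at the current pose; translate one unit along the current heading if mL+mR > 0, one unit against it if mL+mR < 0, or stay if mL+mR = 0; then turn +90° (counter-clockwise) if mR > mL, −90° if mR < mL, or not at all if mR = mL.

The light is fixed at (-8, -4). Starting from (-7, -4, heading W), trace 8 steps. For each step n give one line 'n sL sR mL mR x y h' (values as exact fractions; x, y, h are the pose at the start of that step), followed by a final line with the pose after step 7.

n=0: pose=(-7,-4,W); sL=200/13, sR=200/13; mL=300/13, mR=400/13; mL+mR=700/13 → advance +1; mR−mL=100/13 → turn +1·90°
n=1: pose=(-8,-4,S); sL=100/9, sR=100/9; mL=50/3, mR=200/9; mL+mR=350/9 → advance +1; mR−mL=50/9 → turn +1·90°
n=2: pose=(-8,-5,E); sL=200/13, sR=8; mL=204/13, mR=304/13; mL+mR=508/13 → advance +1; mR−mL=100/13 → turn +1·90°
n=3: pose=(-7,-5,N); sL=25, sR=10; mL=45/2, mR=35; mL+mR=115/2 → advance +1; mR−mL=25/2 → turn +1·90°
n=4: pose=(-7,-4,W); sL=200/13, sR=200/13; mL=300/13, mR=400/13; mL+mR=700/13 → advance +1; mR−mL=100/13 → turn +1·90°
n=5: pose=(-8,-4,S); sL=100/9, sR=100/9; mL=50/3, mR=200/9; mL+mR=350/9 → advance +1; mR−mL=50/9 → turn +1·90°
n=6: pose=(-8,-5,E); sL=200/13, sR=8; mL=204/13, mR=304/13; mL+mR=508/13 → advance +1; mR−mL=100/13 → turn +1·90°
n=7: pose=(-7,-5,N); sL=25, sR=10; mL=45/2, mR=35; mL+mR=115/2 → advance +1; mR−mL=25/2 → turn +1·90°

0 200/13 200/13 300/13 400/13 -7 -4 W
1 100/9 100/9 50/3 200/9 -8 -4 S
2 200/13 8 204/13 304/13 -8 -5 E
3 25 10 45/2 35 -7 -5 N
4 200/13 200/13 300/13 400/13 -7 -4 W
5 100/9 100/9 50/3 200/9 -8 -4 S
6 200/13 8 204/13 304/13 -8 -5 E
7 25 10 45/2 35 -7 -5 N
final -7 -4 W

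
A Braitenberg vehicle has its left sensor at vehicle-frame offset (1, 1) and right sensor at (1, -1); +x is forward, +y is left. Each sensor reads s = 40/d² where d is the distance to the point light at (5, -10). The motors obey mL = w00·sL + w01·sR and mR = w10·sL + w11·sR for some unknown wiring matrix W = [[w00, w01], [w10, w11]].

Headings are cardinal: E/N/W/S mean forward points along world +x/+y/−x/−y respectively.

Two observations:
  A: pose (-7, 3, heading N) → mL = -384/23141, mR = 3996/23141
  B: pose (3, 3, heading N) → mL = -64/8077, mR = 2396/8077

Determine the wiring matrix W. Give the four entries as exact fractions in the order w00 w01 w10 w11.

obs A: pose=(-7,3,N) → sL=8/73, sR=40/317, mL=-384/23141, mR=3996/23141
obs B: pose=(3,3,N) → sL=8/41, sR=40/197, mL=-64/8077, mR=2396/8077
sensor matrix S = [[8/73, 40/317], [8/41, 40/197]]; det S = -442880/186909857
solve [mL_A; mL_B] = S·[w00; w01] and [mR_A; mR_B] = S·[w10; w11]:
  w00 = 1, w01 = -1, w10 = 1, w11 = 1/2

1 -1 1 1/2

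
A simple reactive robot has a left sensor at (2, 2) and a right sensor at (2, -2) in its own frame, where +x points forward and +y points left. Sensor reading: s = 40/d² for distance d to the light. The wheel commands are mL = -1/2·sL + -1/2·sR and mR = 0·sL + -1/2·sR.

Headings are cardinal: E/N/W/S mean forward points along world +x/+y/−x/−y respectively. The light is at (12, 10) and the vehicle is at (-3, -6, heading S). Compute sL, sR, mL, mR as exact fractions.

left sensor world pos  = (-1, -8); dL² = 493
right sensor world pos = (-5, -8); dR² = 613
sL = 40/493 = 40/493
sR = 40/613 = 40/613
mL = -1/2·sL + -1/2·sR = -22120/302209
mR = 0·sL + -1/2·sR = -20/613

40/493 40/613 -22120/302209 -20/613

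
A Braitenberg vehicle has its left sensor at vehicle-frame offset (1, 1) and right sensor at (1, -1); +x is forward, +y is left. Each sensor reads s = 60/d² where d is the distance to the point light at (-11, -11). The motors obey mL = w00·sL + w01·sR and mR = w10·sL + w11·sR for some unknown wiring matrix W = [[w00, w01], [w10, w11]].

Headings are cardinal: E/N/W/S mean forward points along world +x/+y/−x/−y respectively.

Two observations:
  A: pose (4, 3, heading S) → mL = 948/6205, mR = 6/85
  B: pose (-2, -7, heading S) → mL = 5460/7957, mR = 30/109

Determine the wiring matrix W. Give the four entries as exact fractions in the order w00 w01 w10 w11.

1/2 1/2 1/2 0

obs A: pose=(4,3,S) → sL=12/85, sR=12/73, mL=948/6205, mR=6/85
obs B: pose=(-2,-7,S) → sL=60/109, sR=60/73, mL=5460/7957, mR=30/109
sensor matrix S = [[12/85, 12/73], [60/109, 60/73]]; det S = 3456/135269
solve [mL_A; mL_B] = S·[w00; w01] and [mR_A; mR_B] = S·[w10; w11]:
  w00 = 1/2, w01 = 1/2, w10 = 1/2, w11 = 0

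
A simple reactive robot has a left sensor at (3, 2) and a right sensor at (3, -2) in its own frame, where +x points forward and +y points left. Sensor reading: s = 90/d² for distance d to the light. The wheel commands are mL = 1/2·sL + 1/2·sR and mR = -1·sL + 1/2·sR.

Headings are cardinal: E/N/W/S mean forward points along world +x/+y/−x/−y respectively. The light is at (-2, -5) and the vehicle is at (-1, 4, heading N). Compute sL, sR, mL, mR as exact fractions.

18/29 10/17 298/493 -161/493

left sensor world pos  = (-3, 7); dL² = 145
right sensor world pos = (1, 7); dR² = 153
sL = 90/145 = 18/29
sR = 90/153 = 10/17
mL = 1/2·sL + 1/2·sR = 298/493
mR = -1·sL + 1/2·sR = -161/493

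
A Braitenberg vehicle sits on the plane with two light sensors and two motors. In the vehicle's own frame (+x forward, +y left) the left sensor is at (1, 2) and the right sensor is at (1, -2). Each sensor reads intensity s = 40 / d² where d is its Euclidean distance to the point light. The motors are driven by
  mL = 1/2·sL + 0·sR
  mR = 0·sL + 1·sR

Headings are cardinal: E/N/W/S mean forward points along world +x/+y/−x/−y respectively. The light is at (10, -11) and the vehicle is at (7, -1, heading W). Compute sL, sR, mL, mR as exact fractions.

1/2 1/4 1/4 1/4

left sensor world pos  = (6, -3); dL² = 80
right sensor world pos = (6, 1); dR² = 160
sL = 40/80 = 1/2
sR = 40/160 = 1/4
mL = 1/2·sL + 0·sR = 1/4
mR = 0·sL + 1·sR = 1/4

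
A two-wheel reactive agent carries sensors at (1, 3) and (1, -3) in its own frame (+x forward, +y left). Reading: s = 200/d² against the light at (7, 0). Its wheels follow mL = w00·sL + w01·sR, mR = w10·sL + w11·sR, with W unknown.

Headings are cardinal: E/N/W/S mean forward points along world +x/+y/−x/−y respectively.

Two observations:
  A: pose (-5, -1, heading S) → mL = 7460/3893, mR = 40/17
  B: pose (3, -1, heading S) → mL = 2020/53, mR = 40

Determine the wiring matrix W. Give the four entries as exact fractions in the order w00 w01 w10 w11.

obs A: pose=(-5,-1,S) → sL=40/17, sR=200/229, mL=7460/3893, mR=40/17
obs B: pose=(3,-1,S) → sL=40, sR=200/53, mL=2020/53, mR=40
sensor matrix S = [[40/17, 200/229], [40, 200/53]]; det S = -5376000/206329
solve [mL_A; mL_B] = S·[w00; w01] and [mR_A; mR_B] = S·[w10; w11]:
  w00 = 1, w01 = -1/2, w10 = 1, w11 = 0

1 -1/2 1 0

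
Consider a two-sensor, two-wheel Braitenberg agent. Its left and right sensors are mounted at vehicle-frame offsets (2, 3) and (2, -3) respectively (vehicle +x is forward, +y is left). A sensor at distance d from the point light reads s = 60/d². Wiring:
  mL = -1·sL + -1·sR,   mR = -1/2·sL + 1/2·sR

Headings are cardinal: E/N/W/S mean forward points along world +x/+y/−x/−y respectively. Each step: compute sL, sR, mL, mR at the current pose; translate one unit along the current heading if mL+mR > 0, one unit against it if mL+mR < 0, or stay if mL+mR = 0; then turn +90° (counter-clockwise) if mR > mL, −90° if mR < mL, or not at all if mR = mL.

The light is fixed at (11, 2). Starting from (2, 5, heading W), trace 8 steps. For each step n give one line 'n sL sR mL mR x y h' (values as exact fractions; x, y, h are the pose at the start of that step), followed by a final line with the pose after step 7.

n=0: pose=(2,5,W); sL=60/121, sR=60/157; mL=-16680/18997, mR=-1080/18997; mL+mR=-17760/18997 → advance -1; mR−mL=15600/18997 → turn +1·90°
n=1: pose=(3,5,S); sL=30/13, sR=30/61; mL=-2220/793, mR=-720/793; mL+mR=-2940/793 → advance -1; mR−mL=1500/793 → turn +1·90°
n=2: pose=(3,6,E); sL=12/17, sR=60/37; mL=-1464/629, mR=288/629; mL+mR=-1176/629 → advance -1; mR−mL=1752/629 → turn +1·90°
n=3: pose=(2,6,N); sL=1/3, sR=5/6; mL=-7/6, mR=1/4; mL+mR=-11/12 → advance -1; mR−mL=17/12 → turn +1·90°
n=4: pose=(2,5,W); sL=60/121, sR=60/157; mL=-16680/18997, mR=-1080/18997; mL+mR=-17760/18997 → advance -1; mR−mL=15600/18997 → turn +1·90°
n=5: pose=(3,5,S); sL=30/13, sR=30/61; mL=-2220/793, mR=-720/793; mL+mR=-2940/793 → advance -1; mR−mL=1500/793 → turn +1·90°
n=6: pose=(3,6,E); sL=12/17, sR=60/37; mL=-1464/629, mR=288/629; mL+mR=-1176/629 → advance -1; mR−mL=1752/629 → turn +1·90°
n=7: pose=(2,6,N); sL=1/3, sR=5/6; mL=-7/6, mR=1/4; mL+mR=-11/12 → advance -1; mR−mL=17/12 → turn +1·90°

0 60/121 60/157 -16680/18997 -1080/18997 2 5 W
1 30/13 30/61 -2220/793 -720/793 3 5 S
2 12/17 60/37 -1464/629 288/629 3 6 E
3 1/3 5/6 -7/6 1/4 2 6 N
4 60/121 60/157 -16680/18997 -1080/18997 2 5 W
5 30/13 30/61 -2220/793 -720/793 3 5 S
6 12/17 60/37 -1464/629 288/629 3 6 E
7 1/3 5/6 -7/6 1/4 2 6 N
final 2 5 W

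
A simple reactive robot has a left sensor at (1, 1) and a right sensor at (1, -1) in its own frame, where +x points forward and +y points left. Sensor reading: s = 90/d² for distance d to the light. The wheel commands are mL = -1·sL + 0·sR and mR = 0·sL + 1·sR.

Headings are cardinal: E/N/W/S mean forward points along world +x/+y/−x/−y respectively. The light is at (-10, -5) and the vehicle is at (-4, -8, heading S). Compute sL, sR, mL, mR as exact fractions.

18/13 90/41 -18/13 90/41

left sensor world pos  = (-3, -9); dL² = 65
right sensor world pos = (-5, -9); dR² = 41
sL = 90/65 = 18/13
sR = 90/41 = 90/41
mL = -1·sL + 0·sR = -18/13
mR = 0·sL + 1·sR = 90/41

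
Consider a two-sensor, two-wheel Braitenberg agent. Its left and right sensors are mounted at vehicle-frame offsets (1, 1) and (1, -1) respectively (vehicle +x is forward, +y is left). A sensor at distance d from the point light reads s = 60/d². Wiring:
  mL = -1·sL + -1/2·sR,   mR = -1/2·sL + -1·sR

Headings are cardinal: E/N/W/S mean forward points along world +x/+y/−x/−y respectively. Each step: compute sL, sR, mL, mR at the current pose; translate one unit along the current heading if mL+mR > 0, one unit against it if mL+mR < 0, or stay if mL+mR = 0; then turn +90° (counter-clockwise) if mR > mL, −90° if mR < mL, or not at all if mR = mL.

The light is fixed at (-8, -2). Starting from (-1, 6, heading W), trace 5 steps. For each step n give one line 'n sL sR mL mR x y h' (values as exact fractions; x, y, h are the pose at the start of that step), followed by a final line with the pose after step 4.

0 12/17 20/39 -638/663 -574/663 -1 6 W
1 6/13 30/49 -489/637 -537/637 0 6 S
2 60/113 60/149 -12330/16837 -11250/16837 0 7 W
3 15/41 15/32 -1575/2624 -855/1312 1 7 S
4 12/29 12/37 -618/1073 -570/1073 1 8 W
final 2 8 S

n=0: pose=(-1,6,W); sL=12/17, sR=20/39; mL=-638/663, mR=-574/663; mL+mR=-404/221 → advance -1; mR−mL=64/663 → turn +1·90°
n=1: pose=(0,6,S); sL=6/13, sR=30/49; mL=-489/637, mR=-537/637; mL+mR=-1026/637 → advance -1; mR−mL=-48/637 → turn -1·90°
n=2: pose=(0,7,W); sL=60/113, sR=60/149; mL=-12330/16837, mR=-11250/16837; mL+mR=-23580/16837 → advance -1; mR−mL=1080/16837 → turn +1·90°
n=3: pose=(1,7,S); sL=15/41, sR=15/32; mL=-1575/2624, mR=-855/1312; mL+mR=-3285/2624 → advance -1; mR−mL=-135/2624 → turn -1·90°
n=4: pose=(1,8,W); sL=12/29, sR=12/37; mL=-618/1073, mR=-570/1073; mL+mR=-1188/1073 → advance -1; mR−mL=48/1073 → turn +1·90°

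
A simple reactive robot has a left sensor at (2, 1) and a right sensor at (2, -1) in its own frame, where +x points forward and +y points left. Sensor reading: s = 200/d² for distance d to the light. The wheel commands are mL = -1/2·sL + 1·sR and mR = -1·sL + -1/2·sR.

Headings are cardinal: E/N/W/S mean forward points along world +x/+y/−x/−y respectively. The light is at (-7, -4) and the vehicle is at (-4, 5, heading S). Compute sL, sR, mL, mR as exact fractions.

left sensor world pos  = (-3, 3); dL² = 65
right sensor world pos = (-5, 3); dR² = 53
sL = 200/65 = 40/13
sR = 200/53 = 200/53
mL = -1/2·sL + 1·sR = 1540/689
mR = -1·sL + -1/2·sR = -3420/689

40/13 200/53 1540/689 -3420/689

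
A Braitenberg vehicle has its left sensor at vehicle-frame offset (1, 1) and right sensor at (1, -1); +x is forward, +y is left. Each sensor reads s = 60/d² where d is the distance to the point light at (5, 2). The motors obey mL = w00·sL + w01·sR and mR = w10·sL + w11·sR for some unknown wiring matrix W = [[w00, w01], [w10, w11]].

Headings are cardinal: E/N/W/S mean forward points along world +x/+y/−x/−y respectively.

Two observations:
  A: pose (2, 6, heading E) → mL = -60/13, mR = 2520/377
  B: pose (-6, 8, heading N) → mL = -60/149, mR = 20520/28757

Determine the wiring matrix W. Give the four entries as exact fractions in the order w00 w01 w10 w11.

0 -1 1 1

obs A: pose=(2,6,E) → sL=60/29, sR=60/13, mL=-60/13, mR=2520/377
obs B: pose=(-6,8,N) → sL=60/193, sR=60/149, mL=-60/149, mR=20520/28757
sensor matrix S = [[60/29, 60/13], [60/193, 60/149]]; det S = -6523200/10841389
solve [mL_A; mL_B] = S·[w00; w01] and [mR_A; mR_B] = S·[w10; w11]:
  w00 = 0, w01 = -1, w10 = 1, w11 = 1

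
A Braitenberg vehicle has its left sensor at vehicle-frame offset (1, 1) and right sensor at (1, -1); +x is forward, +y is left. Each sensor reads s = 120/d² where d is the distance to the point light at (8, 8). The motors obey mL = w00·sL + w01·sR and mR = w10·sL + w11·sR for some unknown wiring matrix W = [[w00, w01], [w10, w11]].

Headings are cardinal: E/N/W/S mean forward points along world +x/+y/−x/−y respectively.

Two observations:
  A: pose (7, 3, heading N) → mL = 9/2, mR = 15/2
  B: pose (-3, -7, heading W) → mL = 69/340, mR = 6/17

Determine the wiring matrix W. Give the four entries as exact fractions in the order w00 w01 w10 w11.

-1/2 1 0 1

obs A: pose=(7,3,N) → sL=6, sR=15/2, mL=9/2, mR=15/2
obs B: pose=(-3,-7,W) → sL=3/10, sR=6/17, mL=69/340, mR=6/17
sensor matrix S = [[6, 15/2], [3/10, 6/17]]; det S = -9/68
solve [mL_A; mL_B] = S·[w00; w01] and [mR_A; mR_B] = S·[w10; w11]:
  w00 = -1/2, w01 = 1, w10 = 0, w11 = 1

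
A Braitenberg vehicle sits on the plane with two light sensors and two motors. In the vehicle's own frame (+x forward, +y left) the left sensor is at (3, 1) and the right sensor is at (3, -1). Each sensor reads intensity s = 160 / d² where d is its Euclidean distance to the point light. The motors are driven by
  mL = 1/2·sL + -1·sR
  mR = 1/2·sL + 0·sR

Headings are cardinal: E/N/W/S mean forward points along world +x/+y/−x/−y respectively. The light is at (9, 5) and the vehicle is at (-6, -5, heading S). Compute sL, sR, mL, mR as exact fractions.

left sensor world pos  = (-5, -8); dL² = 365
right sensor world pos = (-7, -8); dR² = 425
sL = 160/365 = 32/73
sR = 160/425 = 32/85
mL = 1/2·sL + -1·sR = -976/6205
mR = 1/2·sL + 0·sR = 16/73

32/73 32/85 -976/6205 16/73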